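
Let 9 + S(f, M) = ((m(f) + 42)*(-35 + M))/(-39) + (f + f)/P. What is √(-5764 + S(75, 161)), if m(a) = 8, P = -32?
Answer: I*√16059667/52 ≈ 77.066*I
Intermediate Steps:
S(f, M) = 1399/39 - 50*M/39 - f/16 (S(f, M) = -9 + (((8 + 42)*(-35 + M))/(-39) + (f + f)/(-32)) = -9 + ((50*(-35 + M))*(-1/39) + (2*f)*(-1/32)) = -9 + ((-1750 + 50*M)*(-1/39) - f/16) = -9 + ((1750/39 - 50*M/39) - f/16) = -9 + (1750/39 - 50*M/39 - f/16) = 1399/39 - 50*M/39 - f/16)
√(-5764 + S(75, 161)) = √(-5764 + (1399/39 - 50/39*161 - 1/16*75)) = √(-5764 + (1399/39 - 8050/39 - 75/16)) = √(-5764 - 36447/208) = √(-1235359/208) = I*√16059667/52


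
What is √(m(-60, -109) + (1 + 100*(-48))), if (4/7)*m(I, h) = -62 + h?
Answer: I*√20393/2 ≈ 71.402*I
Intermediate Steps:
m(I, h) = -217/2 + 7*h/4 (m(I, h) = 7*(-62 + h)/4 = -217/2 + 7*h/4)
√(m(-60, -109) + (1 + 100*(-48))) = √((-217/2 + (7/4)*(-109)) + (1 + 100*(-48))) = √((-217/2 - 763/4) + (1 - 4800)) = √(-1197/4 - 4799) = √(-20393/4) = I*√20393/2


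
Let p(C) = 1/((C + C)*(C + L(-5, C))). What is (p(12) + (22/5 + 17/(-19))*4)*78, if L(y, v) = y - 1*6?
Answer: 416819/380 ≈ 1096.9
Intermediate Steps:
L(y, v) = -6 + y (L(y, v) = y - 6 = -6 + y)
p(C) = 1/(2*C*(-11 + C)) (p(C) = 1/((C + C)*(C + (-6 - 5))) = 1/((2*C)*(C - 11)) = 1/((2*C)*(-11 + C)) = 1/(2*C*(-11 + C)))
(p(12) + (22/5 + 17/(-19))*4)*78 = ((½)/(12*(-11 + 12)) + (22/5 + 17/(-19))*4)*78 = ((½)*(1/12)/1 + (22*(⅕) + 17*(-1/19))*4)*78 = ((½)*(1/12)*1 + (22/5 - 17/19)*4)*78 = (1/24 + (333/95)*4)*78 = (1/24 + 1332/95)*78 = (32063/2280)*78 = 416819/380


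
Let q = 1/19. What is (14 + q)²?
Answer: 71289/361 ≈ 197.48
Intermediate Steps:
q = 1/19 ≈ 0.052632
(14 + q)² = (14 + 1/19)² = (267/19)² = 71289/361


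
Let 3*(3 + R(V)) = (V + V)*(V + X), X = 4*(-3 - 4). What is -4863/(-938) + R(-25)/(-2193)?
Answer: 29516419/6171102 ≈ 4.7830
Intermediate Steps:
X = -28 (X = 4*(-7) = -28)
R(V) = -3 + 2*V*(-28 + V)/3 (R(V) = -3 + ((V + V)*(V - 28))/3 = -3 + ((2*V)*(-28 + V))/3 = -3 + (2*V*(-28 + V))/3 = -3 + 2*V*(-28 + V)/3)
-4863/(-938) + R(-25)/(-2193) = -4863/(-938) + (-3 - 56/3*(-25) + (⅔)*(-25)²)/(-2193) = -4863*(-1/938) + (-3 + 1400/3 + (⅔)*625)*(-1/2193) = 4863/938 + (-3 + 1400/3 + 1250/3)*(-1/2193) = 4863/938 + (2641/3)*(-1/2193) = 4863/938 - 2641/6579 = 29516419/6171102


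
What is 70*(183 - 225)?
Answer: -2940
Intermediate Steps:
70*(183 - 225) = 70*(-42) = -2940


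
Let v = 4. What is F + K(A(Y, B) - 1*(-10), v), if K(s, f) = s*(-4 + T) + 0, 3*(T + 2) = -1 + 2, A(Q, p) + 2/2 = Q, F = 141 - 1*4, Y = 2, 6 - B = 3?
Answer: 224/3 ≈ 74.667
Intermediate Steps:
B = 3 (B = 6 - 1*3 = 6 - 3 = 3)
F = 137 (F = 141 - 4 = 137)
A(Q, p) = -1 + Q
T = -5/3 (T = -2 + (-1 + 2)/3 = -2 + (1/3)*1 = -2 + 1/3 = -5/3 ≈ -1.6667)
K(s, f) = -17*s/3 (K(s, f) = s*(-4 - 5/3) + 0 = s*(-17/3) + 0 = -17*s/3 + 0 = -17*s/3)
F + K(A(Y, B) - 1*(-10), v) = 137 - 17*((-1 + 2) - 1*(-10))/3 = 137 - 17*(1 + 10)/3 = 137 - 17/3*11 = 137 - 187/3 = 224/3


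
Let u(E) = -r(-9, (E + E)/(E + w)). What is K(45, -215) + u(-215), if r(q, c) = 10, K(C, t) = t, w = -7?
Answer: -225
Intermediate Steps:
u(E) = -10 (u(E) = -1*10 = -10)
K(45, -215) + u(-215) = -215 - 10 = -225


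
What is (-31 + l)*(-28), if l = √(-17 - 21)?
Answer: 868 - 28*I*√38 ≈ 868.0 - 172.6*I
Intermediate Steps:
l = I*√38 (l = √(-38) = I*√38 ≈ 6.1644*I)
(-31 + l)*(-28) = (-31 + I*√38)*(-28) = 868 - 28*I*√38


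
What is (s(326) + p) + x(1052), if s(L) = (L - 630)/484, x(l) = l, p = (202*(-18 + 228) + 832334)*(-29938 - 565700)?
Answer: -63045443362076/121 ≈ -5.2104e+11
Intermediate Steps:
p = -521036723052 (p = (202*210 + 832334)*(-595638) = (42420 + 832334)*(-595638) = 874754*(-595638) = -521036723052)
s(L) = -315/242 + L/484 (s(L) = (-630 + L)*(1/484) = -315/242 + L/484)
(s(326) + p) + x(1052) = ((-315/242 + (1/484)*326) - 521036723052) + 1052 = ((-315/242 + 163/242) - 521036723052) + 1052 = (-76/121 - 521036723052) + 1052 = -63045443489368/121 + 1052 = -63045443362076/121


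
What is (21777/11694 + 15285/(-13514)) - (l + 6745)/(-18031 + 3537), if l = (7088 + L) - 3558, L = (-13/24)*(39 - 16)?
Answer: 6593244098237/4581052371408 ≈ 1.4392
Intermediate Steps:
L = -299/24 (L = -13*1/24*23 = -13/24*23 = -299/24 ≈ -12.458)
l = 84421/24 (l = (7088 - 299/24) - 3558 = 169813/24 - 3558 = 84421/24 ≈ 3517.5)
(21777/11694 + 15285/(-13514)) - (l + 6745)/(-18031 + 3537) = (21777/11694 + 15285/(-13514)) - (84421/24 + 6745)/(-18031 + 3537) = (21777*(1/11694) + 15285*(-1/13514)) - 246301/(24*(-14494)) = (7259/3898 - 15285/13514) - 246301*(-1)/(24*14494) = 9629299/13169393 - 1*(-246301/347856) = 9629299/13169393 + 246301/347856 = 6593244098237/4581052371408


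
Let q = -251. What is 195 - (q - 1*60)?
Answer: 506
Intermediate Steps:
195 - (q - 1*60) = 195 - (-251 - 1*60) = 195 - (-251 - 60) = 195 - 1*(-311) = 195 + 311 = 506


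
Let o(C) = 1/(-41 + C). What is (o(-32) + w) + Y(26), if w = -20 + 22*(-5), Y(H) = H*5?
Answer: -1/73 ≈ -0.013699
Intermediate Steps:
Y(H) = 5*H
w = -130 (w = -20 - 110 = -130)
(o(-32) + w) + Y(26) = (1/(-41 - 32) - 130) + 5*26 = (1/(-73) - 130) + 130 = (-1/73 - 130) + 130 = -9491/73 + 130 = -1/73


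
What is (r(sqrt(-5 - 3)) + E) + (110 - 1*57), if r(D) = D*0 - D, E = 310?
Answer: 363 - 2*I*sqrt(2) ≈ 363.0 - 2.8284*I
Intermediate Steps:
r(D) = -D (r(D) = 0 - D = -D)
(r(sqrt(-5 - 3)) + E) + (110 - 1*57) = (-sqrt(-5 - 3) + 310) + (110 - 1*57) = (-sqrt(-8) + 310) + (110 - 57) = (-2*I*sqrt(2) + 310) + 53 = (310 - 2*I*sqrt(2)) + 53 = 363 - 2*I*sqrt(2)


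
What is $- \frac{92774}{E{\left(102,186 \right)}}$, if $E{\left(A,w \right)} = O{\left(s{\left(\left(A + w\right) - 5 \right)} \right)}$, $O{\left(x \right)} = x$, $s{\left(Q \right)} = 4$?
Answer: $- \frac{46387}{2} \approx -23194.0$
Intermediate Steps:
$E{\left(A,w \right)} = 4$
$- \frac{92774}{E{\left(102,186 \right)}} = - \frac{92774}{4} = \left(-92774\right) \frac{1}{4} = - \frac{46387}{2}$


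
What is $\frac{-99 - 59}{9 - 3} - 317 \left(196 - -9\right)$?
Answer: $- \frac{195034}{3} \approx -65011.0$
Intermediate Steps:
$\frac{-99 - 59}{9 - 3} - 317 \left(196 - -9\right) = - \frac{158}{6} - 317 \left(196 + 9\right) = \left(-158\right) \frac{1}{6} - 64985 = - \frac{79}{3} - 64985 = - \frac{195034}{3}$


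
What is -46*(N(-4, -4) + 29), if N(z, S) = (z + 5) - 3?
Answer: -1242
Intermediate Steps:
N(z, S) = 2 + z (N(z, S) = (5 + z) - 3 = 2 + z)
-46*(N(-4, -4) + 29) = -46*((2 - 4) + 29) = -46*(-2 + 29) = -46*27 = -1242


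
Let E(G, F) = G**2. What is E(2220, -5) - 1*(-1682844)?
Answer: 6611244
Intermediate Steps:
E(2220, -5) - 1*(-1682844) = 2220**2 - 1*(-1682844) = 4928400 + 1682844 = 6611244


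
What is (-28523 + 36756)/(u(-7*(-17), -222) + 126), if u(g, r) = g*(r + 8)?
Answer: -8233/25340 ≈ -0.32490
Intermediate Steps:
u(g, r) = g*(8 + r)
(-28523 + 36756)/(u(-7*(-17), -222) + 126) = (-28523 + 36756)/((-7*(-17))*(8 - 222) + 126) = 8233/(119*(-214) + 126) = 8233/(-25466 + 126) = 8233/(-25340) = 8233*(-1/25340) = -8233/25340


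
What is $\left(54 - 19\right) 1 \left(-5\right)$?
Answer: $-175$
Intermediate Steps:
$\left(54 - 19\right) 1 \left(-5\right) = 35 \left(-5\right) = -175$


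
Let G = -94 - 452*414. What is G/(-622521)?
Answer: 187222/622521 ≈ 0.30075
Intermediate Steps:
G = -187222 (G = -94 - 187128 = -187222)
G/(-622521) = -187222/(-622521) = -187222*(-1/622521) = 187222/622521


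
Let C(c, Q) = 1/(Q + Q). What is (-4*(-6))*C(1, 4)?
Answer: 3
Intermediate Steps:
C(c, Q) = 1/(2*Q)
(-4*(-6))*C(1, 4) = (-4*(-6))*((½)/4) = 24*((½)*(¼)) = 24*(⅛) = 3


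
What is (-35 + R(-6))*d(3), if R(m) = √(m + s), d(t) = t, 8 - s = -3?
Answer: -105 + 3*√5 ≈ -98.292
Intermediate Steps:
s = 11 (s = 8 - 1*(-3) = 8 + 3 = 11)
R(m) = √(11 + m) (R(m) = √(m + 11) = √(11 + m))
(-35 + R(-6))*d(3) = (-35 + √(11 - 6))*3 = (-35 + √5)*3 = -105 + 3*√5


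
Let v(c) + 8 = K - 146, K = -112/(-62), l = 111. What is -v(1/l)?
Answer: 4718/31 ≈ 152.19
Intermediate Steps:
K = 56/31 (K = -112*(-1/62) = 56/31 ≈ 1.8065)
v(c) = -4718/31 (v(c) = -8 + (56/31 - 146) = -8 - 4470/31 = -4718/31)
-v(1/l) = -1*(-4718/31) = 4718/31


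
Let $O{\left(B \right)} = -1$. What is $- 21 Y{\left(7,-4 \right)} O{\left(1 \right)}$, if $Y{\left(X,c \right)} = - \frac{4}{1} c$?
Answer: $336$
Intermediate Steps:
$Y{\left(X,c \right)} = - 4 c$ ($Y{\left(X,c \right)} = \left(-4\right) 1 c = - 4 c$)
$- 21 Y{\left(7,-4 \right)} O{\left(1 \right)} = - 21 \left(\left(-4\right) \left(-4\right)\right) \left(-1\right) = \left(-21\right) 16 \left(-1\right) = \left(-336\right) \left(-1\right) = 336$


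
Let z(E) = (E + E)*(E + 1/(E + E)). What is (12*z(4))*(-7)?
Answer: -2772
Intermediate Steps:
z(E) = 2*E*(E + 1/(2*E)) (z(E) = (2*E)*(E + 1/(2*E)) = 2*E*(E + 1/(2*E)))
(12*z(4))*(-7) = (12*(1 + 2*4²))*(-7) = (12*(1 + 2*16))*(-7) = (12*(1 + 32))*(-7) = (12*33)*(-7) = 396*(-7) = -2772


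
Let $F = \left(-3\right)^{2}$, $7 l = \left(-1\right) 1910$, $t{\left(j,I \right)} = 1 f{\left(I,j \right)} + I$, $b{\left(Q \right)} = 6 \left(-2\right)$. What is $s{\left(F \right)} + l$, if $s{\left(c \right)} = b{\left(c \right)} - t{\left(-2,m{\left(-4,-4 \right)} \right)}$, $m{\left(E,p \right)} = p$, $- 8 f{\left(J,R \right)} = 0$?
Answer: $- \frac{1966}{7} \approx -280.86$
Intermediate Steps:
$f{\left(J,R \right)} = 0$ ($f{\left(J,R \right)} = \left(- \frac{1}{8}\right) 0 = 0$)
$b{\left(Q \right)} = -12$
$t{\left(j,I \right)} = I$ ($t{\left(j,I \right)} = 1 \cdot 0 + I = 0 + I = I$)
$l = - \frac{1910}{7}$ ($l = \frac{\left(-1\right) 1910}{7} = \frac{1}{7} \left(-1910\right) = - \frac{1910}{7} \approx -272.86$)
$F = 9$
$s{\left(c \right)} = -8$ ($s{\left(c \right)} = -12 - -4 = -12 + 4 = -8$)
$s{\left(F \right)} + l = -8 - \frac{1910}{7} = - \frac{1966}{7}$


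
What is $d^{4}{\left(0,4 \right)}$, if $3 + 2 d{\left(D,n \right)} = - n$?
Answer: $\frac{2401}{16} \approx 150.06$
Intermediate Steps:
$d{\left(D,n \right)} = - \frac{3}{2} - \frac{n}{2}$ ($d{\left(D,n \right)} = - \frac{3}{2} + \frac{\left(-1\right) n}{2} = - \frac{3}{2} - \frac{n}{2}$)
$d^{4}{\left(0,4 \right)} = \left(- \frac{3}{2} - 2\right)^{4} = \left(- \frac{7}{2}\right)^{4} = \frac{2401}{16}$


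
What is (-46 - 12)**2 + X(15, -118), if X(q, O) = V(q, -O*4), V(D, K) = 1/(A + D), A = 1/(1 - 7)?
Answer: 299402/89 ≈ 3364.1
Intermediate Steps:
A = -1/6 (A = 1/(-6) = -1/6 ≈ -0.16667)
V(D, K) = 1/(-1/6 + D)
X(q, O) = 6/(-1 + 6*q)
(-46 - 12)**2 + X(15, -118) = (-46 - 12)**2 + 6/(-1 + 6*15) = (-58)**2 + 6/(-1 + 90) = 3364 + 6/89 = 299402/89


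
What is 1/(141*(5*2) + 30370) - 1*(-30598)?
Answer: 972404441/31780 ≈ 30598.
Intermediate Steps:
1/(141*(5*2) + 30370) - 1*(-30598) = 1/(141*10 + 30370) + 30598 = 1/(1410 + 30370) + 30598 = 1/31780 + 30598 = 972404441/31780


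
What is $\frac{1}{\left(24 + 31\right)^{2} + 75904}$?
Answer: $\frac{1}{78929} \approx 1.267 \cdot 10^{-5}$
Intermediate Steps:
$\frac{1}{\left(24 + 31\right)^{2} + 75904} = \frac{1}{55^{2} + 75904} = \frac{1}{3025 + 75904} = \frac{1}{78929}$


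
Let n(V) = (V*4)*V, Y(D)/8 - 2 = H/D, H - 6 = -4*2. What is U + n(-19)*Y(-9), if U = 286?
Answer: 233614/9 ≈ 25957.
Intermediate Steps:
H = -2 (H = 6 - 4*2 = 6 - 8 = -2)
Y(D) = 16 - 16/D (Y(D) = 16 + 8*(-2/D) = 16 - 16/D)
n(V) = 4*V² (n(V) = (4*V)*V = 4*V²)
U + n(-19)*Y(-9) = 286 + (4*(-19)²)*(16 - 16/(-9)) = 286 + (4*361)*(16 - 16*(-⅑)) = 286 + 1444*(16 + 16/9) = 286 + 1444*(160/9) = 286 + 231040/9 = 233614/9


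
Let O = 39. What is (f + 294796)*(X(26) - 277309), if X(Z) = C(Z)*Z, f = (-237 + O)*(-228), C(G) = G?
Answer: -94038622020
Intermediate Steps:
f = 45144 (f = (-237 + 39)*(-228) = -198*(-228) = 45144)
X(Z) = Z² (X(Z) = Z*Z = Z²)
(f + 294796)*(X(26) - 277309) = (45144 + 294796)*(26² - 277309) = 339940*(676 - 277309) = 339940*(-276633) = -94038622020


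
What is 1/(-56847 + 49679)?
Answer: -1/7168 ≈ -0.00013951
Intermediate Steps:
1/(-56847 + 49679) = 1/(-7168) = -1/7168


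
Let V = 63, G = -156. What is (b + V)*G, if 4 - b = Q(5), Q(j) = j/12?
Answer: -10387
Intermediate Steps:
Q(j) = j/12 (Q(j) = j*(1/12) = j/12)
b = 43/12 (b = 4 - 5/12 = 43/12 ≈ 3.5833)
(b + V)*G = (43/12 + 63)*(-156) = (799/12)*(-156) = -10387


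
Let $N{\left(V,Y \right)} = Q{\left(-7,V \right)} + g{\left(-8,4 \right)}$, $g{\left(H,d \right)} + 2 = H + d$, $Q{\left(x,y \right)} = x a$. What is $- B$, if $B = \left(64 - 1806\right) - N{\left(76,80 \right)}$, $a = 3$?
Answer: $1715$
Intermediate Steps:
$Q{\left(x,y \right)} = 3 x$ ($Q{\left(x,y \right)} = x 3 = 3 x$)
$g{\left(H,d \right)} = -2 + H + d$ ($g{\left(H,d \right)} = -2 + \left(H + d\right) = -2 + H + d$)
$N{\left(V,Y \right)} = -27$ ($N{\left(V,Y \right)} = 3 \left(-7\right) - 6 = -21 - 6 = -27$)
$B = -1715$ ($B = \left(64 - 1806\right) - -27 = \left(64 - 1806\right) + 27 = -1742 + 27 = -1715$)
$- B = \left(-1\right) \left(-1715\right) = 1715$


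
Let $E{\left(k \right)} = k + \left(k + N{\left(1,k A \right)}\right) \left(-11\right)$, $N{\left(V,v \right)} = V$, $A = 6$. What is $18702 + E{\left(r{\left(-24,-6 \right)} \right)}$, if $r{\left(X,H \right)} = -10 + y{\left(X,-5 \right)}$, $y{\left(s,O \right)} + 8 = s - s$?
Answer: $18871$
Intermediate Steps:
$y{\left(s,O \right)} = -8$ ($y{\left(s,O \right)} = -8 + \left(s - s\right) = -8 + 0 = -8$)
$r{\left(X,H \right)} = -18$ ($r{\left(X,H \right)} = -10 - 8 = -18$)
$E{\left(k \right)} = -11 - 10 k$ ($E{\left(k \right)} = k + \left(k + 1\right) \left(-11\right) = k + \left(1 + k\right) \left(-11\right) = k - \left(11 + 11 k\right) = -11 - 10 k$)
$18702 + E{\left(r{\left(-24,-6 \right)} \right)} = 18702 - -169 = 18702 + \left(-11 + 180\right) = 18702 + 169 = 18871$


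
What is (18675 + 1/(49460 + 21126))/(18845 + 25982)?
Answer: 1318193551/3164158622 ≈ 0.41660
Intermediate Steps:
(18675 + 1/(49460 + 21126))/(18845 + 25982) = (18675 + 1/70586)/44827 = (18675 + 1/70586)*(1/44827) = (1318193551/70586)*(1/44827) = 1318193551/3164158622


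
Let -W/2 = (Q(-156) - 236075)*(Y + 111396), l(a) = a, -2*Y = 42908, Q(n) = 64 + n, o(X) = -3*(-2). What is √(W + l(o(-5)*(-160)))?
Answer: 2*√10620665917 ≈ 2.0611e+5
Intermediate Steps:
o(X) = 6
Y = -21454 (Y = -½*42908 = -21454)
W = 42482664628 (W = -2*((64 - 156) - 236075)*(-21454 + 111396) = -2*(-92 - 236075)*89942 = -(-472334)*89942 = -2*(-21241332314) = 42482664628)
√(W + l(o(-5)*(-160))) = √(42482664628 + 6*(-160)) = √(42482664628 - 960) = √42482663668 = 2*√10620665917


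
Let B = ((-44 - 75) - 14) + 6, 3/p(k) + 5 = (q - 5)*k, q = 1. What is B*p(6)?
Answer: 381/29 ≈ 13.138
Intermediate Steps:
p(k) = 3/(-5 - 4*k) (p(k) = 3/(-5 + (1 - 5)*k) = 3/(-5 - 4*k))
B = -127 (B = (-119 - 14) + 6 = -133 + 6 = -127)
B*p(6) = -(-381)/(5 + 4*6) = -(-381)/(5 + 24) = -(-381)/29 = -127*(-3/29) = 381/29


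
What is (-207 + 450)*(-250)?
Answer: -60750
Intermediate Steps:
(-207 + 450)*(-250) = 243*(-250) = -60750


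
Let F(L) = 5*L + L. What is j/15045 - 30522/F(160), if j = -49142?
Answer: -16879327/481440 ≈ -35.060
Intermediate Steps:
F(L) = 6*L
j/15045 - 30522/F(160) = -49142/15045 - 30522/(6*160) = -49142*1/15045 - 30522/960 = -49142/15045 - 30522*1/960 = -49142/15045 - 5087/160 = -16879327/481440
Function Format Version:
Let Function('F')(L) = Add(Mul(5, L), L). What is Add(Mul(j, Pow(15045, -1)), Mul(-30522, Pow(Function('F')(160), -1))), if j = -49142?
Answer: Rational(-16879327, 481440) ≈ -35.060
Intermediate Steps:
Function('F')(L) = Mul(6, L)
Add(Mul(j, Pow(15045, -1)), Mul(-30522, Pow(Function('F')(160), -1))) = Add(Mul(-49142, Pow(15045, -1)), Mul(-30522, Pow(Mul(6, 160), -1))) = Add(Mul(-49142, Rational(1, 15045)), Mul(-30522, Pow(960, -1))) = Add(Rational(-49142, 15045), Mul(-30522, Rational(1, 960))) = Add(Rational(-49142, 15045), Rational(-5087, 160)) = Rational(-16879327, 481440)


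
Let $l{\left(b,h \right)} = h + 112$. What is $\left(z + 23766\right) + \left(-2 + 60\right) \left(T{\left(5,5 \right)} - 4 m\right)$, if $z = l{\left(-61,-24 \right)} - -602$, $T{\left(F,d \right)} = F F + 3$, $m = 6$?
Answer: $24688$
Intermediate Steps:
$T{\left(F,d \right)} = 3 + F^{2}$ ($T{\left(F,d \right)} = F^{2} + 3 = 3 + F^{2}$)
$l{\left(b,h \right)} = 112 + h$
$z = 690$ ($z = \left(112 - 24\right) - -602 = 88 + 602 = 690$)
$\left(z + 23766\right) + \left(-2 + 60\right) \left(T{\left(5,5 \right)} - 4 m\right) = \left(690 + 23766\right) + \left(-2 + 60\right) \left(\left(3 + 5^{2}\right) - 24\right) = 24456 + 58 \left(\left(3 + 25\right) - 24\right) = 24456 + 58 \left(28 - 24\right) = 24456 + 58 \cdot 4 = 24456 + 232 = 24688$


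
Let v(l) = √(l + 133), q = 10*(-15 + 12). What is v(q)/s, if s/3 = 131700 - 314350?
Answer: -√103/547950 ≈ -1.8522e-5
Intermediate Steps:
s = -547950 (s = 3*(131700 - 314350) = 3*(-182650) = -547950)
q = -30 (q = 10*(-3) = -30)
v(l) = √(133 + l)
v(q)/s = √(133 - 30)/(-547950) = √103*(-1/547950) = -√103/547950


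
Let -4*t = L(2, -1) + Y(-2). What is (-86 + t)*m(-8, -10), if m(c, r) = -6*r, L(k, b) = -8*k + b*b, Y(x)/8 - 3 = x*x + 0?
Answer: -5775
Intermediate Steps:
Y(x) = 24 + 8*x² (Y(x) = 24 + 8*(x*x + 0) = 24 + 8*(x² + 0) = 24 + 8*x²)
L(k, b) = b² - 8*k (L(k, b) = -8*k + b² = b² - 8*k)
t = -41/4 (t = -(((-1)² - 8*2) + (24 + 8*(-2)²))/4 = -((1 - 16) + (24 + 8*4))/4 = -(-15 + (24 + 32))/4 = -(-15 + 56)/4 = -¼*41 = -41/4 ≈ -10.250)
(-86 + t)*m(-8, -10) = (-86 - 41/4)*(-6*(-10)) = -385/4*60 = -5775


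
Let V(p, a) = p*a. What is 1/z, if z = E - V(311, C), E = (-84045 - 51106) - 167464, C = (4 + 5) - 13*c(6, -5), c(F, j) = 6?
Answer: -1/281156 ≈ -3.5567e-6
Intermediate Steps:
C = -69 (C = (4 + 5) - 13*6 = 9 - 78 = -69)
E = -302615 (E = -135151 - 167464 = -302615)
V(p, a) = a*p
z = -281156 (z = -302615 - (-69)*311 = -302615 - 1*(-21459) = -302615 + 21459 = -281156)
1/z = 1/(-281156) = -1/281156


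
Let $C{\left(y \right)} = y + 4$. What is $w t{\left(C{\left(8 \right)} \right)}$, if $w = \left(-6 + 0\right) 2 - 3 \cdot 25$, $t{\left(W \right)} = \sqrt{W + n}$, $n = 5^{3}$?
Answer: $- 87 \sqrt{137} \approx -1018.3$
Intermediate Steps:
$C{\left(y \right)} = 4 + y$
$n = 125$
$t{\left(W \right)} = \sqrt{125 + W}$ ($t{\left(W \right)} = \sqrt{W + 125} = \sqrt{125 + W}$)
$w = -87$ ($w = \left(-6\right) 2 - 75 = -12 - 75 = -87$)
$w t{\left(C{\left(8 \right)} \right)} = - 87 \sqrt{125 + \left(4 + 8\right)} = - 87 \sqrt{125 + 12} = - 87 \sqrt{137}$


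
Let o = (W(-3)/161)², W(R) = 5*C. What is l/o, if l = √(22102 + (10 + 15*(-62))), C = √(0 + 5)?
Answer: 25921*√21182/125 ≈ 30180.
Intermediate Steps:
C = √5 ≈ 2.2361
W(R) = 5*√5
l = √21182 (l = √(22102 + (10 - 930)) = √(22102 - 920) = √21182 ≈ 145.54)
o = 125/25921 (o = ((5*√5)/161)² = ((5*√5)*(1/161))² = (5*√5/161)² = 125/25921 ≈ 0.0048223)
l/o = √21182/(125/25921) = √21182*(25921/125) = 25921*√21182/125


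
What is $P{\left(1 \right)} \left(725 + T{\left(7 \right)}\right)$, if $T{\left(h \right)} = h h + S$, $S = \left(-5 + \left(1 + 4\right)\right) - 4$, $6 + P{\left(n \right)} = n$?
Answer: $-3850$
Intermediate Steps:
$P{\left(n \right)} = -6 + n$
$S = -4$ ($S = \left(-5 + 5\right) - 4 = 0 - 4 = -4$)
$T{\left(h \right)} = -4 + h^{2}$ ($T{\left(h \right)} = h h - 4 = h^{2} - 4 = -4 + h^{2}$)
$P{\left(1 \right)} \left(725 + T{\left(7 \right)}\right) = \left(-6 + 1\right) \left(725 - \left(4 - 7^{2}\right)\right) = - 5 \left(725 + \left(-4 + 49\right)\right) = - 5 \left(725 + 45\right) = \left(-5\right) 770 = -3850$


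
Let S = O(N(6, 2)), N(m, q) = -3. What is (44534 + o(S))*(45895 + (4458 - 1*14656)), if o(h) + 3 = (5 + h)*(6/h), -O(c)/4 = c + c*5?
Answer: 6359408651/4 ≈ 1.5899e+9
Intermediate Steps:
O(c) = -24*c (O(c) = -4*(c + c*5) = -4*(c + 5*c) = -24*c)
S = 72 (S = -24*(-3) = 72)
o(h) = -3 + 6*(5 + h)/h (o(h) = -3 + (5 + h)*(6/h) = -3 + 6*(5 + h)/h)
(44534 + o(S))*(45895 + (4458 - 1*14656)) = (44534 + (3 + 30/72))*(45895 + (4458 - 1*14656)) = (44534 + (3 + 30*(1/72)))*(45895 + (4458 - 14656)) = (44534 + (3 + 5/12))*(45895 - 10198) = (44534 + 41/12)*35697 = (534449/12)*35697 = 6359408651/4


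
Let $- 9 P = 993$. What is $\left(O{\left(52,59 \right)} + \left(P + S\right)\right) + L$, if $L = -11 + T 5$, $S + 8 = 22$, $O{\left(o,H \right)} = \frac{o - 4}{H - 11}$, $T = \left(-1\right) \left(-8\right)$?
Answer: $- \frac{199}{3} \approx -66.333$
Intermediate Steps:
$T = 8$
$O{\left(o,H \right)} = \frac{-4 + o}{-11 + H}$
$S = 14$ ($S = -8 + 22 = 14$)
$P = - \frac{331}{3}$ ($P = \left(- \frac{1}{9}\right) 993 = - \frac{331}{3} \approx -110.33$)
$L = 29$ ($L = -11 + 8 \cdot 5 = -11 + 40 = 29$)
$\left(O{\left(52,59 \right)} + \left(P + S\right)\right) + L = \left(\frac{-4 + 52}{-11 + 59} + \left(- \frac{331}{3} + 14\right)\right) + 29 = \left(\frac{1}{48} \cdot 48 - \frac{289}{3}\right) + 29 = \left(1 - \frac{289}{3}\right) + 29 = - \frac{286}{3} + 29 = - \frac{199}{3}$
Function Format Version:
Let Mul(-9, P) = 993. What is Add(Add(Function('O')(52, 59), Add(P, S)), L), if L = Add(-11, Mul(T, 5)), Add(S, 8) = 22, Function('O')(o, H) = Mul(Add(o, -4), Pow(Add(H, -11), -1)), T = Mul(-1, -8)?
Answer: Rational(-199, 3) ≈ -66.333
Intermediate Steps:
T = 8
Function('O')(o, H) = Mul(Pow(Add(-11, H), -1), Add(-4, o)) (Function('O')(o, H) = Mul(Add(-4, o), Pow(Add(-11, H), -1)) = Mul(Pow(Add(-11, H), -1), Add(-4, o)))
S = 14 (S = Add(-8, 22) = 14)
P = Rational(-331, 3) (P = Mul(Rational(-1, 9), 993) = Rational(-331, 3) ≈ -110.33)
L = 29 (L = Add(-11, Mul(8, 5)) = Add(-11, 40) = 29)
Add(Add(Function('O')(52, 59), Add(P, S)), L) = Add(Add(Mul(Pow(Add(-11, 59), -1), Add(-4, 52)), Add(Rational(-331, 3), 14)), 29) = Add(Add(Mul(Pow(48, -1), 48), Rational(-289, 3)), 29) = Add(Add(Mul(Rational(1, 48), 48), Rational(-289, 3)), 29) = Add(Add(1, Rational(-289, 3)), 29) = Add(Rational(-286, 3), 29) = Rational(-199, 3)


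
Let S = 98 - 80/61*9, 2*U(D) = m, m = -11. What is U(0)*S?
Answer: -28919/61 ≈ -474.08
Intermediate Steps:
U(D) = -11/2 (U(D) = (1/2)*(-11) = -11/2)
S = 5258/61 (S = 98 - 80*1/61*9 = 98 - 80/61*9 = 98 - 720/61 = 5258/61 ≈ 86.197)
U(0)*S = -11/2*5258/61 = -28919/61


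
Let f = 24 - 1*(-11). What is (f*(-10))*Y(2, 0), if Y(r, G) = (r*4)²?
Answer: -22400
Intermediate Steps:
Y(r, G) = 16*r² (Y(r, G) = (4*r)² = 16*r²)
f = 35 (f = 24 + 11 = 35)
(f*(-10))*Y(2, 0) = (35*(-10))*(16*2²) = -5600*4 = -350*64 = -22400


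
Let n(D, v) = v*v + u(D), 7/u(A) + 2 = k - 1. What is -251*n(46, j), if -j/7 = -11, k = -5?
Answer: -11903675/8 ≈ -1.4880e+6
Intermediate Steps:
j = 77 (j = -7*(-11) = 77)
u(A) = -7/8 (u(A) = 7/(-2 + (-5 - 1)) = 7/(-2 - 6) = 7/(-8) = 7*(-⅛) = -7/8)
n(D, v) = -7/8 + v² (n(D, v) = v*v - 7/8 = v² - 7/8 = -7/8 + v²)
-251*n(46, j) = -251*(-7/8 + 77²) = -251*(-7/8 + 5929) = -251*47425/8 = -11903675/8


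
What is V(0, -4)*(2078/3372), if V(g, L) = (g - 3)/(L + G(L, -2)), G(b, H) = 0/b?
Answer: 1039/2248 ≈ 0.46219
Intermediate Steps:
G(b, H) = 0
V(g, L) = (-3 + g)/L (V(g, L) = (g - 3)/(L + 0) = (-3 + g)/L)
V(0, -4)*(2078/3372) = ((-3 + 0)/(-4))*(2078/3372) = (-¼*(-3))*(2078*(1/3372)) = (¾)*(1039/1686) = 1039/2248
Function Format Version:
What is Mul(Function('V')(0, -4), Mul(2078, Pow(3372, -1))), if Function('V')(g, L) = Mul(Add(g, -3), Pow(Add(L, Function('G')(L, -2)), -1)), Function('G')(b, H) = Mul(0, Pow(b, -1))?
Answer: Rational(1039, 2248) ≈ 0.46219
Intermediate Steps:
Function('G')(b, H) = 0
Function('V')(g, L) = Mul(Pow(L, -1), Add(-3, g)) (Function('V')(g, L) = Mul(Add(g, -3), Pow(Add(L, 0), -1)) = Mul(Add(-3, g), Pow(L, -1)) = Mul(Pow(L, -1), Add(-3, g)))
Mul(Function('V')(0, -4), Mul(2078, Pow(3372, -1))) = Mul(Mul(Pow(-4, -1), Add(-3, 0)), Mul(2078, Pow(3372, -1))) = Mul(Mul(Rational(-1, 4), -3), Mul(2078, Rational(1, 3372))) = Mul(Rational(3, 4), Rational(1039, 1686)) = Rational(1039, 2248)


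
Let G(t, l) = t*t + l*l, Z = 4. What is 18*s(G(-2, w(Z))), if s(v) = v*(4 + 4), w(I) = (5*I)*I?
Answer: 922176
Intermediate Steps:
w(I) = 5*I²
G(t, l) = l² + t² (G(t, l) = t² + l² = l² + t²)
s(v) = 8*v (s(v) = v*8 = 8*v)
18*s(G(-2, w(Z))) = 18*(8*((5*4²)² + (-2)²)) = 18*(8*((5*16)² + 4)) = 18*(8*(80² + 4)) = 18*(8*(6400 + 4)) = 18*(8*6404) = 18*51232 = 922176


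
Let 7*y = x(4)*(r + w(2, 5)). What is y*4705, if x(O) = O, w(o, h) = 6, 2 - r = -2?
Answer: 188200/7 ≈ 26886.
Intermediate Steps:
r = 4 (r = 2 - 1*(-2) = 2 + 2 = 4)
y = 40/7 (y = (4*(4 + 6))/7 = (4*10)/7 = (⅐)*40 = 40/7 ≈ 5.7143)
y*4705 = (40/7)*4705 = 188200/7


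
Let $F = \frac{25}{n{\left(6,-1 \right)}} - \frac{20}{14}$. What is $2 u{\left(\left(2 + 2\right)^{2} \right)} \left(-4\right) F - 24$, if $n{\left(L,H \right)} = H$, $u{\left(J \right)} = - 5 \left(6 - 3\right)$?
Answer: $- \frac{22368}{7} \approx -3195.4$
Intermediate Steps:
$u{\left(J \right)} = -15$ ($u{\left(J \right)} = \left(-5\right) 3 = -15$)
$F = - \frac{185}{7}$ ($F = \frac{25}{-1} - \frac{20}{14} = 25 \left(-1\right) - \frac{10}{7} = -25 - \frac{10}{7} = - \frac{185}{7} \approx -26.429$)
$2 u{\left(\left(2 + 2\right)^{2} \right)} \left(-4\right) F - 24 = 2 \left(-15\right) \left(-4\right) \left(- \frac{185}{7}\right) - 24 = \left(-30\right) \left(-4\right) \left(- \frac{185}{7}\right) - 24 = 120 \left(- \frac{185}{7}\right) - 24 = - \frac{22200}{7} - 24 = - \frac{22368}{7}$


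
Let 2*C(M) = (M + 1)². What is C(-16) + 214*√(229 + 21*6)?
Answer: 225/2 + 214*√355 ≈ 4144.6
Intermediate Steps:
C(M) = (1 + M)²/2 (C(M) = (M + 1)²/2 = (1 + M)²/2)
C(-16) + 214*√(229 + 21*6) = (1 - 16)²/2 + 214*√(229 + 21*6) = (½)*(-15)² + 214*√(229 + 126) = (½)*225 + 214*√355 = 225/2 + 214*√355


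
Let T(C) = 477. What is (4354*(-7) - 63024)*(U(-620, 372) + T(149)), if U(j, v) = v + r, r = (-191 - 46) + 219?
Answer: -77700162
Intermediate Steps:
r = -18 (r = -237 + 219 = -18)
U(j, v) = -18 + v (U(j, v) = v - 18 = -18 + v)
(4354*(-7) - 63024)*(U(-620, 372) + T(149)) = (4354*(-7) - 63024)*((-18 + 372) + 477) = (-30478 - 63024)*(354 + 477) = -93502*831 = -77700162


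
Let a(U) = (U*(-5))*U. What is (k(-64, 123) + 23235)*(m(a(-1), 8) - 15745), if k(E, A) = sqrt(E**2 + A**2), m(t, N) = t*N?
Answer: -366764475 - 78925*sqrt(769) ≈ -3.6895e+8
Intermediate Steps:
a(U) = -5*U**2 (a(U) = (-5*U)*U = -5*U**2)
m(t, N) = N*t
k(E, A) = sqrt(A**2 + E**2)
(k(-64, 123) + 23235)*(m(a(-1), 8) - 15745) = (sqrt(123**2 + (-64)**2) + 23235)*(8*(-5*(-1)**2) - 15745) = (sqrt(15129 + 4096) + 23235)*(8*(-5*1) - 15745) = (sqrt(19225) + 23235)*(8*(-5) - 15745) = (5*sqrt(769) + 23235)*(-40 - 15745) = (23235 + 5*sqrt(769))*(-15785) = -366764475 - 78925*sqrt(769)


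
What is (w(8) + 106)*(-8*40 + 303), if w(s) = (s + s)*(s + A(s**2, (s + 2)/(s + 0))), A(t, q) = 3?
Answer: -4794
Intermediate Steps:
w(s) = 2*s*(3 + s) (w(s) = (s + s)*(s + 3) = (2*s)*(3 + s) = 2*s*(3 + s))
(w(8) + 106)*(-8*40 + 303) = (2*8*(3 + 8) + 106)*(-8*40 + 303) = (2*8*11 + 106)*(-320 + 303) = (176 + 106)*(-17) = 282*(-17) = -4794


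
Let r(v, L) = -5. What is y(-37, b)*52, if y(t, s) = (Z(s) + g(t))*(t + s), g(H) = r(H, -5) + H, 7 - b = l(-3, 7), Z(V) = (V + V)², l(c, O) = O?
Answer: 80808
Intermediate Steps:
Z(V) = 4*V² (Z(V) = (2*V)² = 4*V²)
b = 0 (b = 7 - 1*7 = 7 - 7 = 0)
g(H) = -5 + H
y(t, s) = (s + t)*(-5 + t + 4*s²) (y(t, s) = (4*s² + (-5 + t))*(t + s) = (-5 + t + 4*s²)*(s + t) = (s + t)*(-5 + t + 4*s²))
y(-37, b)*52 = (4*0³ + 0*(-5 - 37) - 37*(-5 - 37) + 4*(-37)*0²)*52 = (4*0 + 0*(-42) - 37*(-42) + 4*(-37)*0)*52 = (0 + 0 + 1554 + 0)*52 = 1554*52 = 80808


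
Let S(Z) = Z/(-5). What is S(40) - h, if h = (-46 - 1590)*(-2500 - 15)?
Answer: -4114548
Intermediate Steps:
S(Z) = -Z/5 (S(Z) = Z*(-⅕) = -Z/5)
h = 4114540 (h = -1636*(-2515) = 4114540)
S(40) - h = -⅕*40 - 1*4114540 = -8 - 4114540 = -4114548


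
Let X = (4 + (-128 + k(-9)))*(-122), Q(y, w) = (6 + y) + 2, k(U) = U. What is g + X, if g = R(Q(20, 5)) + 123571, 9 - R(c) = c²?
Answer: 139022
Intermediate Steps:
Q(y, w) = 8 + y
R(c) = 9 - c²
g = 122796 (g = (9 - (8 + 20)²) + 123571 = (9 - 1*28²) + 123571 = (9 - 1*784) + 123571 = (9 - 784) + 123571 = -775 + 123571 = 122796)
X = 16226 (X = (4 + (-128 - 9))*(-122) = (4 - 137)*(-122) = -133*(-122) = 16226)
g + X = 122796 + 16226 = 139022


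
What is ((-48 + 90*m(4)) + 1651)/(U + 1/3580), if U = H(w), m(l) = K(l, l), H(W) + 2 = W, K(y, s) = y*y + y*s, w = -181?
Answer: -16049140/655139 ≈ -24.497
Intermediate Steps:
K(y, s) = y² + s*y
H(W) = -2 + W
m(l) = 2*l² (m(l) = l*(l + l) = l*(2*l) = 2*l²)
U = -183 (U = -2 - 181 = -183)
((-48 + 90*m(4)) + 1651)/(U + 1/3580) = ((-48 + 90*(2*4²)) + 1651)/(-183 + 1/3580) = ((-48 + 90*(2*16)) + 1651)/(-183 + 1/3580) = ((-48 + 90*32) + 1651)/(-655139/3580) = ((-48 + 2880) + 1651)*(-3580/655139) = (2832 + 1651)*(-3580/655139) = 4483*(-3580/655139) = -16049140/655139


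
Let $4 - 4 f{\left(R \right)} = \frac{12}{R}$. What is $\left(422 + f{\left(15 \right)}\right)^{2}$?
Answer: $\frac{4468996}{25} \approx 1.7876 \cdot 10^{5}$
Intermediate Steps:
$f{\left(R \right)} = 1 - \frac{3}{R}$ ($f{\left(R \right)} = 1 - \frac{12 \frac{1}{R}}{4} = 1 - \frac{3}{R}$)
$\left(422 + f{\left(15 \right)}\right)^{2} = \left(422 + \frac{-3 + 15}{15}\right)^{2} = \left(422 + \frac{1}{15} \cdot 12\right)^{2} = \left(422 + \frac{4}{5}\right)^{2} = \left(\frac{2114}{5}\right)^{2} = \frac{4468996}{25}$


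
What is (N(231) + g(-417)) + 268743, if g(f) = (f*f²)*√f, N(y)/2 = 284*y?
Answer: 399951 - 72511713*I*√417 ≈ 3.9995e+5 - 1.4807e+9*I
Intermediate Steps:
N(y) = 568*y (N(y) = 2*(284*y) = 568*y)
g(f) = f^(7/2) (g(f) = f³*√f = f^(7/2))
(N(231) + g(-417)) + 268743 = (568*231 + (-417)^(7/2)) + 268743 = (131208 - 72511713*I*√417) + 268743 = 399951 - 72511713*I*√417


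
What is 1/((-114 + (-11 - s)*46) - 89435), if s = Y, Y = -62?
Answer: -1/87203 ≈ -1.1467e-5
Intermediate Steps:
s = -62
1/((-114 + (-11 - s)*46) - 89435) = 1/((-114 + (-11 - 1*(-62))*46) - 89435) = 1/((-114 + (-11 + 62)*46) - 89435) = 1/((-114 + 51*46) - 89435) = 1/((-114 + 2346) - 89435) = 1/(2232 - 89435) = 1/(-87203) = -1/87203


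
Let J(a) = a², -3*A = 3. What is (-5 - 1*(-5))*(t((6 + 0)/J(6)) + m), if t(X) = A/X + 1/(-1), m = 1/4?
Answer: 0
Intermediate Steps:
A = -1 (A = -⅓*3 = -1)
m = ¼ (m = 1*(¼) = ¼ ≈ 0.25000)
t(X) = -1 - 1/X (t(X) = -1/X + 1/(-1) = -1/X + 1*(-1) = -1/X - 1 = -1 - 1/X)
(-5 - 1*(-5))*(t((6 + 0)/J(6)) + m) = (-5 - 1*(-5))*((-1 - (6 + 0)/(6²))/(((6 + 0)/(6²))) + ¼) = (-5 + 5)*((-1 - 6/36)/((6/36)) + ¼) = 0*((-1 - 6/36)/((6*(1/36))) + ¼) = 0*((-1 - 1*⅙)/(⅙) + ¼) = 0*(6*(-1 - ⅙) + ¼) = 0*(6*(-7/6) + ¼) = 0*(-7 + ¼) = 0*(-27/4) = 0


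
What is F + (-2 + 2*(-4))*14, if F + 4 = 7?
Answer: -137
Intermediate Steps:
F = 3 (F = -4 + 7 = 3)
F + (-2 + 2*(-4))*14 = 3 + (-2 + 2*(-4))*14 = 3 + (-2 - 8)*14 = 3 - 10*14 = 3 - 140 = -137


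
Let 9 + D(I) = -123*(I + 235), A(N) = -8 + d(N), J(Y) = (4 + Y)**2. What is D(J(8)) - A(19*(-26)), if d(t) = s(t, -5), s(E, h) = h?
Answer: -46613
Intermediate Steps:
d(t) = -5
A(N) = -13 (A(N) = -8 - 5 = -13)
D(I) = -28914 - 123*I (D(I) = -9 - 123*(I + 235) = -9 - 123*(235 + I) = -9 + (-28905 - 123*I) = -28914 - 123*I)
D(J(8)) - A(19*(-26)) = (-28914 - 123*(4 + 8)**2) - 1*(-13) = (-28914 - 123*12**2) + 13 = (-28914 - 123*144) + 13 = (-28914 - 17712) + 13 = -46626 + 13 = -46613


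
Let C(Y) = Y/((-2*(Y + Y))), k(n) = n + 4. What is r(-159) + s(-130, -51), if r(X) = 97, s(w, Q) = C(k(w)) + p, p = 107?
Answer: 815/4 ≈ 203.75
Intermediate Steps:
k(n) = 4 + n
C(Y) = -¼ (C(Y) = Y/((-4*Y)) = Y*(-1/(4*Y)) = -¼)
s(w, Q) = 427/4 (s(w, Q) = -¼ + 107 = 427/4)
r(-159) + s(-130, -51) = 97 + 427/4 = 815/4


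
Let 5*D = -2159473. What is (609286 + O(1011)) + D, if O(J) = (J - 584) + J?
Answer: 894147/5 ≈ 1.7883e+5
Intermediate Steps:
D = -2159473/5 (D = (⅕)*(-2159473) = -2159473/5 ≈ -4.3189e+5)
O(J) = -584 + 2*J (O(J) = (-584 + J) + J = -584 + 2*J)
(609286 + O(1011)) + D = (609286 + (-584 + 2*1011)) - 2159473/5 = (609286 + (-584 + 2022)) - 2159473/5 = (609286 + 1438) - 2159473/5 = 610724 - 2159473/5 = 894147/5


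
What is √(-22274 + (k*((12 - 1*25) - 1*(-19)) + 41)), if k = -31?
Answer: 3*I*√2491 ≈ 149.73*I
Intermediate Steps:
√(-22274 + (k*((12 - 1*25) - 1*(-19)) + 41)) = √(-22274 + (-31*((12 - 1*25) - 1*(-19)) + 41)) = √(-22274 + (-31*((12 - 25) + 19) + 41)) = √(-22274 + (-31*(-13 + 19) + 41)) = √(-22274 + (-31*6 + 41)) = √(-22274 + (-186 + 41)) = √(-22274 - 145) = √(-22419) = 3*I*√2491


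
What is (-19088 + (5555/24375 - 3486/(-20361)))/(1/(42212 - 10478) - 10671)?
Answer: 6680475530222154/3734746685687875 ≈ 1.7887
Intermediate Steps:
(-19088 + (5555/24375 - 3486/(-20361)))/(1/(42212 - 10478) - 10671) = (-19088 + (5555*(1/24375) - 3486*(-1/20361)))/(1/31734 - 10671) = (-19088 + (1111/4875 + 1162/6787))/(1/31734 - 10671) = (-19088 + 13205107/33086625)/(-338633513/31734) = -631544292893/33086625*(-31734/338633513) = 6680475530222154/3734746685687875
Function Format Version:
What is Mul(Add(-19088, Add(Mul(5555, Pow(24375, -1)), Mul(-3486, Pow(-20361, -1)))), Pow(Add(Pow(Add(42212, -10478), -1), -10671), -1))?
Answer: Rational(6680475530222154, 3734746685687875) ≈ 1.7887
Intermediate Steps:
Mul(Add(-19088, Add(Mul(5555, Pow(24375, -1)), Mul(-3486, Pow(-20361, -1)))), Pow(Add(Pow(Add(42212, -10478), -1), -10671), -1)) = Mul(Add(-19088, Add(Mul(5555, Rational(1, 24375)), Mul(-3486, Rational(-1, 20361)))), Pow(Add(Pow(31734, -1), -10671), -1)) = Mul(Add(-19088, Add(Rational(1111, 4875), Rational(1162, 6787))), Pow(Add(Rational(1, 31734), -10671), -1)) = Mul(Add(-19088, Rational(13205107, 33086625)), Pow(Rational(-338633513, 31734), -1)) = Mul(Rational(-631544292893, 33086625), Rational(-31734, 338633513)) = Rational(6680475530222154, 3734746685687875)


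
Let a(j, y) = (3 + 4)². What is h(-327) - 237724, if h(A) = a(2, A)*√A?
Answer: -237724 + 49*I*√327 ≈ -2.3772e+5 + 886.07*I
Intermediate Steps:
a(j, y) = 49 (a(j, y) = 7² = 49)
h(A) = 49*√A
h(-327) - 237724 = 49*√(-327) - 237724 = 49*(I*√327) - 237724 = 49*I*√327 - 237724 = -237724 + 49*I*√327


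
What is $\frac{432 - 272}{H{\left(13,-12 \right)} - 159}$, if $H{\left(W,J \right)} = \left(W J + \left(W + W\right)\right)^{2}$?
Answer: $\frac{160}{16741} \approx 0.0095574$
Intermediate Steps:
$H{\left(W,J \right)} = \left(2 W + J W\right)^{2}$ ($H{\left(W,J \right)} = \left(J W + 2 W\right)^{2} = \left(2 W + J W\right)^{2}$)
$\frac{432 - 272}{H{\left(13,-12 \right)} - 159} = \frac{432 - 272}{13^{2} \left(2 - 12\right)^{2} - 159} = \frac{160}{169 \left(-10\right)^{2} - 159} = \frac{160}{169 \cdot 100 - 159} = \frac{160}{16900 - 159} = \frac{160}{16741}$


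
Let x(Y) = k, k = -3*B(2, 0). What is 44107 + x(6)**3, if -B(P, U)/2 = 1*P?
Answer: 45835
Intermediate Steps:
B(P, U) = -2*P
k = 12 (k = -(-6)*2 = -3*(-4) = 12)
x(Y) = 12
44107 + x(6)**3 = 44107 + 12**3 = 44107 + 1728 = 45835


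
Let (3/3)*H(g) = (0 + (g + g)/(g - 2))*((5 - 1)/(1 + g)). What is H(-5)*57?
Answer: -570/7 ≈ -81.429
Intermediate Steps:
H(g) = 8*g/((1 + g)*(-2 + g)) (H(g) = (0 + (g + g)/(g - 2))*((5 - 1)/(1 + g)) = (0 + (2*g)/(-2 + g))*(4/(1 + g)) = (0 + 2*g/(-2 + g))*(4/(1 + g)) = (2*g/(-2 + g))*(4/(1 + g)) = 8*g/((1 + g)*(-2 + g)))
H(-5)*57 = (8*(-5)/(-2 + (-5)² - 1*(-5)))*57 = (8*(-5)/(-2 + 25 + 5))*57 = (8*(-5)/28)*57 = (8*(-5)*(1/28))*57 = -10/7*57 = -570/7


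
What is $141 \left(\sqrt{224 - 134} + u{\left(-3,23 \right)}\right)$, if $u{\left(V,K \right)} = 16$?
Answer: $2256 + 423 \sqrt{10} \approx 3593.6$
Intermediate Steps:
$141 \left(\sqrt{224 - 134} + u{\left(-3,23 \right)}\right) = 141 \left(\sqrt{224 - 134} + 16\right) = 141 \left(\sqrt{90} + 16\right) = 141 \left(3 \sqrt{10} + 16\right) = 141 \left(16 + 3 \sqrt{10}\right) = 2256 + 423 \sqrt{10}$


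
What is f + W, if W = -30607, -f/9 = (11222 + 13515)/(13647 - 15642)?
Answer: -20279444/665 ≈ -30495.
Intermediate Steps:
f = 74211/665 (f = -9*(11222 + 13515)/(13647 - 15642) = -222633/(-1995) = -222633*(-1)/1995 = -9*(-24737/1995) = 74211/665 ≈ 111.60)
f + W = 74211/665 - 30607 = -20279444/665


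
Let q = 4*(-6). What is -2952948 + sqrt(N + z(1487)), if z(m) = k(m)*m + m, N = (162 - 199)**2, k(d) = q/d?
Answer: -2952948 + 4*sqrt(177) ≈ -2.9529e+6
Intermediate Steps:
q = -24
k(d) = -24/d
N = 1369 (N = (-37)**2 = 1369)
z(m) = -24 + m (z(m) = (-24/m)*m + m = -24 + m)
-2952948 + sqrt(N + z(1487)) = -2952948 + sqrt(1369 + (-24 + 1487)) = -2952948 + sqrt(1369 + 1463) = -2952948 + sqrt(2832) = -2952948 + 4*sqrt(177)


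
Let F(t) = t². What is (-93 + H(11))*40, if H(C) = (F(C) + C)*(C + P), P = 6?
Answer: 86040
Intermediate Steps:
H(C) = (6 + C)*(C + C²) (H(C) = (C² + C)*(C + 6) = (C + C²)*(6 + C) = (6 + C)*(C + C²))
(-93 + H(11))*40 = (-93 + 11*(6 + 11² + 7*11))*40 = (-93 + 11*(6 + 121 + 77))*40 = (-93 + 11*204)*40 = (-93 + 2244)*40 = 2151*40 = 86040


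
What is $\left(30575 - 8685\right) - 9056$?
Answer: $12834$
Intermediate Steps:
$\left(30575 - 8685\right) - 9056 = 21890 - 9056 = 12834$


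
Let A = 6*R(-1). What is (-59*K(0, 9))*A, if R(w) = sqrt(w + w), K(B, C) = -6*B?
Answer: 0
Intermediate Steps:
R(w) = sqrt(2)*sqrt(w) (R(w) = sqrt(2*w) = sqrt(2)*sqrt(w))
A = 6*I*sqrt(2) (A = 6*(sqrt(2)*sqrt(-1)) = 6*(sqrt(2)*I) = 6*(I*sqrt(2)) = 6*I*sqrt(2) ≈ 8.4853*I)
(-59*K(0, 9))*A = (-(-354)*0)*(6*I*sqrt(2)) = (-59*0)*(6*I*sqrt(2)) = 0*(6*I*sqrt(2)) = 0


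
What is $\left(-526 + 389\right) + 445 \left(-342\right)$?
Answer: $-152327$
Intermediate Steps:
$\left(-526 + 389\right) + 445 \left(-342\right) = -137 - 152190 = -152327$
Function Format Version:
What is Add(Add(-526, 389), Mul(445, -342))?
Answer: -152327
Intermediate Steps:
Add(Add(-526, 389), Mul(445, -342)) = Add(-137, -152190) = -152327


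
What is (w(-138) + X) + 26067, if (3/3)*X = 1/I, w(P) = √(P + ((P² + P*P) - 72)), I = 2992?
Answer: 77992465/2992 + √37878 ≈ 26262.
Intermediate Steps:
w(P) = √(-72 + P + 2*P²) (w(P) = √(P + ((P² + P²) - 72)) = √(P + (2*P² - 72)) = √(P + (-72 + 2*P²)) = √(-72 + P + 2*P²))
X = 1/2992 ≈ 0.00033422
(w(-138) + X) + 26067 = (√(-72 - 138 + 2*(-138)²) + 1/2992) + 26067 = (√(-72 - 138 + 2*19044) + 1/2992) + 26067 = (√(-72 - 138 + 38088) + 1/2992) + 26067 = (√37878 + 1/2992) + 26067 = (1/2992 + √37878) + 26067 = 77992465/2992 + √37878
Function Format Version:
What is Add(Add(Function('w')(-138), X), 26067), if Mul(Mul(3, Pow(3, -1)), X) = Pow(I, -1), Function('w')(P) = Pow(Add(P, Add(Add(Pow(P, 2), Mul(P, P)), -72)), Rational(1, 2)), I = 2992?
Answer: Add(Rational(77992465, 2992), Pow(37878, Rational(1, 2))) ≈ 26262.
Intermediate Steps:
Function('w')(P) = Pow(Add(-72, P, Mul(2, Pow(P, 2))), Rational(1, 2)) (Function('w')(P) = Pow(Add(P, Add(Add(Pow(P, 2), Pow(P, 2)), -72)), Rational(1, 2)) = Pow(Add(P, Add(Mul(2, Pow(P, 2)), -72)), Rational(1, 2)) = Pow(Add(P, Add(-72, Mul(2, Pow(P, 2)))), Rational(1, 2)) = Pow(Add(-72, P, Mul(2, Pow(P, 2))), Rational(1, 2)))
X = Rational(1, 2992) (X = Pow(2992, -1) = Rational(1, 2992) ≈ 0.00033422)
Add(Add(Function('w')(-138), X), 26067) = Add(Add(Pow(Add(-72, -138, Mul(2, Pow(-138, 2))), Rational(1, 2)), Rational(1, 2992)), 26067) = Add(Add(Pow(Add(-72, -138, Mul(2, 19044)), Rational(1, 2)), Rational(1, 2992)), 26067) = Add(Add(Pow(Add(-72, -138, 38088), Rational(1, 2)), Rational(1, 2992)), 26067) = Add(Add(Pow(37878, Rational(1, 2)), Rational(1, 2992)), 26067) = Add(Add(Rational(1, 2992), Pow(37878, Rational(1, 2))), 26067) = Add(Rational(77992465, 2992), Pow(37878, Rational(1, 2)))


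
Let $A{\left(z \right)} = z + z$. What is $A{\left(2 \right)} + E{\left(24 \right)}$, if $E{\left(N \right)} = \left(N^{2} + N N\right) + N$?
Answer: $1180$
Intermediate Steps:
$E{\left(N \right)} = N + 2 N^{2}$ ($E{\left(N \right)} = \left(N^{2} + N^{2}\right) + N = 2 N^{2} + N = N + 2 N^{2}$)
$A{\left(z \right)} = 2 z$
$A{\left(2 \right)} + E{\left(24 \right)} = 2 \cdot 2 + 24 \left(1 + 2 \cdot 24\right) = 4 + 24 \left(1 + 48\right) = 4 + 24 \cdot 49 = 4 + 1176 = 1180$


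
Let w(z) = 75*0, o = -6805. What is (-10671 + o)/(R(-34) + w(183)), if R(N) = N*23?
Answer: 514/23 ≈ 22.348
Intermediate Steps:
R(N) = 23*N
w(z) = 0
(-10671 + o)/(R(-34) + w(183)) = (-10671 - 6805)/(23*(-34) + 0) = -17476/(-782 + 0) = -17476/(-782) = -17476*(-1/782) = 514/23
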